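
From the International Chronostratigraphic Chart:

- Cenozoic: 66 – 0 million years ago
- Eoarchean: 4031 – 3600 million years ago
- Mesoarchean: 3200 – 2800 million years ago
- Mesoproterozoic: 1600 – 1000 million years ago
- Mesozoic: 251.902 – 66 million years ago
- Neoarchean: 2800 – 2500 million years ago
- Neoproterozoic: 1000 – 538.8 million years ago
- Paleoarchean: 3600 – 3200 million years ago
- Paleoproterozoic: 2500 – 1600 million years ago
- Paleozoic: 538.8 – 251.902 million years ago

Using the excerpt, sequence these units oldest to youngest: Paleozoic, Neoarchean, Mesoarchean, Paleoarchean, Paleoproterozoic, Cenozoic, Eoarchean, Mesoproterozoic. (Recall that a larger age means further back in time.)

Eoarchean, then Paleoarchean, then Mesoarchean, then Neoarchean, then Paleoproterozoic, then Mesoproterozoic, then Paleozoic, then Cenozoic

The oldest of these is Eoarchean (starts 4031 Ma) and the youngest is Cenozoic (ends 0 Ma).
In between, by decreasing start age: Paleoarchean (3600), Mesoarchean (3200), Neoarchean (2800), Paleoproterozoic (2500), Mesoproterozoic (1600), Paleozoic (538.8).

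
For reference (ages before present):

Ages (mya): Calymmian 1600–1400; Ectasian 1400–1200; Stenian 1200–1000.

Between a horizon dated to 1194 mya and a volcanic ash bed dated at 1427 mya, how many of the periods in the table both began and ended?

1

The older date is 1427 Ma and the younger is 1194 Ma.
Periods with start < 1427 and end > 1194 Ma: Ectasian (1400–1200).
That is 1 complete period.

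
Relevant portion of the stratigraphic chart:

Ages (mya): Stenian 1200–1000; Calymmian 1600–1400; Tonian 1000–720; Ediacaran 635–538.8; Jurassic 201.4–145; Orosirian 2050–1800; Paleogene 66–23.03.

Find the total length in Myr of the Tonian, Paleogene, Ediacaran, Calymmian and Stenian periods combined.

Duration is start − end for each: (1000 − 720) + (66 − 23.03) + (635 − 538.8) + (1600 − 1400) + (1200 − 1000).
That is 280 + 42.97 + 96.2 + 200 + 200, which totals 819.17 million years.

819.17 million years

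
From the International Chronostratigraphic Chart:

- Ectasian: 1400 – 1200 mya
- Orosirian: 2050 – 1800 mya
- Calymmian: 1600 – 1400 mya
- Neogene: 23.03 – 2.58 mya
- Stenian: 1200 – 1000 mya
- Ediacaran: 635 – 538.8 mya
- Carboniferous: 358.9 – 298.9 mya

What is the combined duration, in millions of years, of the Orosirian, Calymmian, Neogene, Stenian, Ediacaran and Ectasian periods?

966.65 million years

Each duration: Orosirian = 250; Calymmian = 200; Neogene = 20.45; Stenian = 200; Ediacaran = 96.2; Ectasian = 200.
Sum: 250 + 200 + 20.45 + 200 + 96.2 + 200 = 966.65 Myr.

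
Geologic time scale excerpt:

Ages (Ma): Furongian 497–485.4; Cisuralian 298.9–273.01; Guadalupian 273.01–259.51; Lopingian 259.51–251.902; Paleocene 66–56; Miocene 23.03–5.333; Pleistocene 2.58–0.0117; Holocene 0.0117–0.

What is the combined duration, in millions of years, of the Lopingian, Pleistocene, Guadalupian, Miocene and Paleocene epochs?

Duration is start − end for each: (259.51 − 251.902) + (2.58 − 0.0117) + (273.01 − 259.51) + (23.03 − 5.333) + (66 − 56).
That is 7.608 + 2.5683 + 13.5 + 17.697 + 10, which totals 51.3733 million years.

51.3733 million years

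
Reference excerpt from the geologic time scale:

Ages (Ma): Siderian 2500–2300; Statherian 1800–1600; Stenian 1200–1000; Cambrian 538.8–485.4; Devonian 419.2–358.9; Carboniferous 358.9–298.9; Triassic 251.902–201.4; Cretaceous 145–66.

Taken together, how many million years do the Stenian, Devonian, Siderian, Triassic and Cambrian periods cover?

564.202 million years

Each duration: Stenian = 200; Devonian = 60.3; Siderian = 200; Triassic = 50.502; Cambrian = 53.4.
Sum: 200 + 60.3 + 200 + 50.502 + 53.4 = 564.202 Myr.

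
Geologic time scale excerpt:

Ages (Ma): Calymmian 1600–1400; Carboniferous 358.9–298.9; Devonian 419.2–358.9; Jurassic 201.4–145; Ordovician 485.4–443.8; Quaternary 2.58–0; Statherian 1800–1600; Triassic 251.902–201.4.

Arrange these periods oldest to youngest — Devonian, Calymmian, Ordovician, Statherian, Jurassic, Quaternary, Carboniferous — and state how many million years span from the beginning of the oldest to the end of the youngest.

Statherian, Calymmian, Ordovician, Devonian, Carboniferous, Jurassic, Quaternary; total span 1800 Myr

Start ages (Ma): Statherian 1800, Calymmian 1600, Ordovician 485.4, Devonian 419.2, Carboniferous 358.9, Jurassic 201.4, Quaternary 2.58.
Ordered oldest to youngest: Statherian, Calymmian, Ordovician, Devonian, Carboniferous, Jurassic, Quaternary.
Span = 1800 − 0 = 1800 Myr.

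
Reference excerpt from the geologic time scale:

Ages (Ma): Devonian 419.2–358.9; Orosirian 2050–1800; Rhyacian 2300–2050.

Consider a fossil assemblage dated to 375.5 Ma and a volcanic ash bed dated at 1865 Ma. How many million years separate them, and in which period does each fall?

Elapsed time: 1865 − 375.5 = 1489.5 Myr.
375.5 Ma lies within 419.2–358.9 Ma: Devonian.
1865 Ma lies within 2050–1800 Ma: Orosirian.

1489.5 million years apart; the first in the Devonian, the second in the Orosirian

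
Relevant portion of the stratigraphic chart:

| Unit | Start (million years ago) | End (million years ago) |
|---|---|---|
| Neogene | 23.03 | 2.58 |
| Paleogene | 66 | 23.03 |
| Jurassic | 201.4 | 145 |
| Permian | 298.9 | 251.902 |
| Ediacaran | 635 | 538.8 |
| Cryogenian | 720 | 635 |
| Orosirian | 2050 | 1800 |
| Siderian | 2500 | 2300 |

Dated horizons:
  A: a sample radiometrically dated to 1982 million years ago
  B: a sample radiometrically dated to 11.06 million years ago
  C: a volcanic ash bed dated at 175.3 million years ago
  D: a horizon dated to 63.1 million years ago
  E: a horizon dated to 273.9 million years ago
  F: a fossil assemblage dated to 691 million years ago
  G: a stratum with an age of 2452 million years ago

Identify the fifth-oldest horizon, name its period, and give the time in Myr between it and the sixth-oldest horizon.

Larger Ma means older, so oldest first: G 2452 > A 1982 > F 691 > E 273.9 > C 175.3 > D 63.1 > B 11.06.
Counting 5 along gives C (175.3 Ma); the excerpt puts that inside the Jurassic, 201.4–145 Ma.
Next in line is D (63.1 Ma), and 175.3 − 63.1 = 112.2 Myr.

C, in the Jurassic; 112.2 million years to D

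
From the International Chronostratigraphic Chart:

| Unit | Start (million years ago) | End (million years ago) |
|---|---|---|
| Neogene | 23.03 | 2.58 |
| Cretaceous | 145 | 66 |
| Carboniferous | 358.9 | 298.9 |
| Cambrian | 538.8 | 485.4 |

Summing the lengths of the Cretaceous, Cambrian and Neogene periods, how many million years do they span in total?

152.85 million years

Duration is start − end for each: (145 − 66) + (538.8 − 485.4) + (23.03 − 2.58).
That is 79 + 53.4 + 20.45, which totals 152.85 million years.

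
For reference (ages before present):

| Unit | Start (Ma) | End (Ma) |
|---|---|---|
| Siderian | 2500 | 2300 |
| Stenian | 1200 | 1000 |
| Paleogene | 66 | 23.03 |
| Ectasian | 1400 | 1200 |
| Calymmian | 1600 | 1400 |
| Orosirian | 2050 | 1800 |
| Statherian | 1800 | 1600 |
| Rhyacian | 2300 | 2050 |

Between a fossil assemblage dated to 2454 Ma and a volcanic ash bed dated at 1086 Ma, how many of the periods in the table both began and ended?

5

2454 Ma sits inside the Siderian (2500–2300) and 1086 Ma inside the Stenian (1200–1000); neither of those is wholly between the two dates.
The listed periods lying completely between them are Rhyacian, Orosirian, Statherian, Calymmian, Ectasian — 5 in all.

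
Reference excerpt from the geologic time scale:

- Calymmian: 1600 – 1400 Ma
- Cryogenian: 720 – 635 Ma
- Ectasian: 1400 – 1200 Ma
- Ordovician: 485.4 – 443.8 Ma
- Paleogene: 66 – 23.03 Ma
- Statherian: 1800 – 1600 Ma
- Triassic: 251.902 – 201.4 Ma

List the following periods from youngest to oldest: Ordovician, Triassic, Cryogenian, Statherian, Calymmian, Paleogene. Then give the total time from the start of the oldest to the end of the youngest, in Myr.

Paleogene, Triassic, Ordovician, Cryogenian, Calymmian, Statherian; total span 1776.97 Myr

Start ages (Ma): Statherian 1800, Calymmian 1600, Cryogenian 720, Ordovician 485.4, Triassic 251.902, Paleogene 66.
Ordered youngest to oldest: Paleogene, Triassic, Ordovician, Cryogenian, Calymmian, Statherian.
Span = 1800 − 23.03 = 1776.97 Myr.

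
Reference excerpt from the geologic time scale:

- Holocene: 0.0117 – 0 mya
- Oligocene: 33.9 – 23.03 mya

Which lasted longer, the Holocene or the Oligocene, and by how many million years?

Oligocene, by 10.8583 million years

Holocene: 0.0117 − 0 = 0.0117 Myr.
Oligocene: 33.9 − 23.03 = 10.87 Myr.
Difference: 10.87 − 0.0117 = 10.8583 Myr, so the Oligocene was longer.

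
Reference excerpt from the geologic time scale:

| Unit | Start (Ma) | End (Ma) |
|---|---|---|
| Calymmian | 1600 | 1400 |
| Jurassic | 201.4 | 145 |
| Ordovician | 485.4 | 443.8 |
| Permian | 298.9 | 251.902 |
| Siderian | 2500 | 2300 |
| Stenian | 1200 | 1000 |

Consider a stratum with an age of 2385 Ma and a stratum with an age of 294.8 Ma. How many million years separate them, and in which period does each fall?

Elapsed time: 2385 − 294.8 = 2090.2 Myr.
2385 Ma lies within 2500–2300 Ma: Siderian.
294.8 Ma lies within 298.9–251.902 Ma: Permian.

2090.2 million years apart; the first in the Siderian, the second in the Permian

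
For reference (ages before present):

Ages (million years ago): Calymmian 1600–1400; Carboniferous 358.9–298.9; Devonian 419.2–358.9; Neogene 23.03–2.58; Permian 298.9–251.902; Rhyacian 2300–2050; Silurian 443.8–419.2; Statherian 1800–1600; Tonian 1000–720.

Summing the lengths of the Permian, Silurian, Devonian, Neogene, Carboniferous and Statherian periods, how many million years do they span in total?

Each duration: Permian = 46.998; Silurian = 24.6; Devonian = 60.3; Neogene = 20.45; Carboniferous = 60; Statherian = 200.
Sum: 46.998 + 24.6 + 60.3 + 20.45 + 60 + 200 = 412.348 Myr.

412.348 million years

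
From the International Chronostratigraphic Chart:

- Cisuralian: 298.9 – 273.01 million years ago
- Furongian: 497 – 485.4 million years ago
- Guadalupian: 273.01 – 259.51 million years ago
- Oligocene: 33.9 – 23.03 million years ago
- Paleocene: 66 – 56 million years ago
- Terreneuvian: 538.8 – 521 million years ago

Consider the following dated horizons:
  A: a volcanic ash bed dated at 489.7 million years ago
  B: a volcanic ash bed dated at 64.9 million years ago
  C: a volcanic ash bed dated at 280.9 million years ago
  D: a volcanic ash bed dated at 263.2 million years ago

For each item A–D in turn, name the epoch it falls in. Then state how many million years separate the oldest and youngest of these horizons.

A — Furongian; B — Paleocene; C — Cisuralian; D — Guadalupian; span 424.8 million years

Match each age against the start–end ranges in the excerpt: A = 489.7 Ma → Furongian (497–485.4); B = 64.9 Ma → Paleocene (66–56); C = 280.9 Ma → Cisuralian (298.9–273.01); D = 263.2 Ma → Guadalupian (273.01–259.51).
The largest age is 489.7 Ma and the smallest is 64.9 Ma; their difference is 424.8 Myr.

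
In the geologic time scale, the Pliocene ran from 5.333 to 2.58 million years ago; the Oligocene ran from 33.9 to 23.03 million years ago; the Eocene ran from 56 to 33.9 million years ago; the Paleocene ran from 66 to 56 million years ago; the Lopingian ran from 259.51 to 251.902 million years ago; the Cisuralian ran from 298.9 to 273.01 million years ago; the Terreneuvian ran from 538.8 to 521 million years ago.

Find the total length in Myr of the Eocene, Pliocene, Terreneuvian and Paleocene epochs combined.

Each duration: Eocene = 22.1; Pliocene = 2.753; Terreneuvian = 17.8; Paleocene = 10.
Sum: 22.1 + 2.753 + 17.8 + 10 = 52.653 Myr.

52.653 million years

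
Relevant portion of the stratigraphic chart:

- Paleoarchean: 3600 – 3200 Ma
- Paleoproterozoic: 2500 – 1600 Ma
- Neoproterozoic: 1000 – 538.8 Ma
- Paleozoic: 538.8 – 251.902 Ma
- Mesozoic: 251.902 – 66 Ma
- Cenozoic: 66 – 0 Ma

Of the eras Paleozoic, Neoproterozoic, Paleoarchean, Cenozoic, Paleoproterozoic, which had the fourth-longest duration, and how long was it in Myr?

Paleozoic, 286.898 million years

Durations: Paleozoic 286.898; Neoproterozoic 461.2; Paleoarchean 400; Cenozoic 66; Paleoproterozoic 900 Myr.
Sorted longest-first: Paleoproterozoic (900), Neoproterozoic (461.2), Paleoarchean (400), Paleozoic (286.898), Cenozoic (66).
The fourth longest is Paleozoic at 286.898 Myr.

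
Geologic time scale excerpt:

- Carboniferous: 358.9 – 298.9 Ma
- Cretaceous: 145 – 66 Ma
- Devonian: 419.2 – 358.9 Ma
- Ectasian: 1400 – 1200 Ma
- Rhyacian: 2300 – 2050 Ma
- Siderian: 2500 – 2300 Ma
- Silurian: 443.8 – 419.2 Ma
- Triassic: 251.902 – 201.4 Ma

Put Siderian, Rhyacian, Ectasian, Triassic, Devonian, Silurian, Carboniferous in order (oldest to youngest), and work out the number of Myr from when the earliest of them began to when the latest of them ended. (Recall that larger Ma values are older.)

Siderian, Rhyacian, Ectasian, Silurian, Devonian, Carboniferous, Triassic; total span 2298.6 Myr

From the excerpt: Siderian 2500–2300; Rhyacian 2300–2050; Ectasian 1400–1200; Triassic 251.902–201.4; Devonian 419.2–358.9; Silurian 443.8–419.2; Carboniferous 358.9–298.9 (Ma).
Larger Ma is earlier, so the oldest is Siderian and the youngest is Triassic; oldest to youngest: Siderian, Rhyacian, Ectasian, Silurian, Devonian, Carboniferous, Triassic.
Oldest start 2500 minus youngest end 201.4 gives 2298.6 Myr overall.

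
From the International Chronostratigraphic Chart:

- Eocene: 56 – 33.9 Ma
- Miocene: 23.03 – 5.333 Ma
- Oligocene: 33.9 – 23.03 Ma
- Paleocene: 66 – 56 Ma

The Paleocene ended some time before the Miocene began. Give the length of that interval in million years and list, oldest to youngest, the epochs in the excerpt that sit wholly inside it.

The Paleocene closes at 56 Ma and the Miocene opens at 23.03 Ma, so the interval is 56 − 23.03 = 32.97 Myr.
An epoch fits inside if it starts at or after 56 Ma and ends at or before 23.03 Ma; oldest first that gives Eocene, Oligocene.

32.97 million years; Eocene, Oligocene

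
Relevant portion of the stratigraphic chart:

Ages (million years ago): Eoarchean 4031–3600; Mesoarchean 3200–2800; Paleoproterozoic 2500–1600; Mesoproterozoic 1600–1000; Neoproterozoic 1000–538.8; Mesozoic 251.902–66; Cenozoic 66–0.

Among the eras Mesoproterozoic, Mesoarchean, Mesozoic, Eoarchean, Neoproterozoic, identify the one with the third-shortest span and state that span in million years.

Durations: Mesoproterozoic 600; Mesoarchean 400; Mesozoic 185.902; Eoarchean 431; Neoproterozoic 461.2 Myr.
Sorted shortest-first: Mesozoic (185.902), Mesoarchean (400), Eoarchean (431), Neoproterozoic (461.2), Mesoproterozoic (600).
The third shortest is Eoarchean at 431 Myr.

Eoarchean, 431 million years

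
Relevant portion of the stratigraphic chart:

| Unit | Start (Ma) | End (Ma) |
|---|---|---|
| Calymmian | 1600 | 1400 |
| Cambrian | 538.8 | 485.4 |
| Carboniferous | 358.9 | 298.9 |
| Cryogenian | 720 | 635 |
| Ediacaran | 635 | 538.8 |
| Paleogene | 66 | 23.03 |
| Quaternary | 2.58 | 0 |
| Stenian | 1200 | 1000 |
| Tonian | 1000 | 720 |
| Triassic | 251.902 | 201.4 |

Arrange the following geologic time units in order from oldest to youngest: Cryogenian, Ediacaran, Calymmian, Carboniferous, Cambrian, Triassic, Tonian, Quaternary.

Sorting by start age (descending Ma, since larger Ma = older): Calymmian began 1600, Tonian began 1000, Cryogenian began 720, Ediacaran began 635, Cambrian began 538.8, Carboniferous began 358.9, Triassic began 251.902, Quaternary began 2.58.

Calymmian → Tonian → Cryogenian → Ediacaran → Cambrian → Carboniferous → Triassic → Quaternary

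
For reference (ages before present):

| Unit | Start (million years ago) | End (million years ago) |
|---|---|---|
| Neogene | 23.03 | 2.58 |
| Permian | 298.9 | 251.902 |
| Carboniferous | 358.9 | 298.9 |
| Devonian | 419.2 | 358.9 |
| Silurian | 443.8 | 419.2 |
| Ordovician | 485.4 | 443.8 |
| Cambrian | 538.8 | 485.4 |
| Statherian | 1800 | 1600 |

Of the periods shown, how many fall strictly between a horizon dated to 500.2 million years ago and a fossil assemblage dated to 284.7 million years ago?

500.2 Ma sits inside the Cambrian (538.8–485.4) and 284.7 Ma inside the Permian (298.9–251.902); neither of those is wholly between the two dates.
The listed periods lying completely between them are Ordovician, Silurian, Devonian, Carboniferous — 4 in all.

4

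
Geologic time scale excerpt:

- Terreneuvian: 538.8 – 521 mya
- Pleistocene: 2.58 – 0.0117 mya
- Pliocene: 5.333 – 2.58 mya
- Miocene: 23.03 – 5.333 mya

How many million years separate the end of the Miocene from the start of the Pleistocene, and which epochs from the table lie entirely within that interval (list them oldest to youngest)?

End of Miocene = 5.333 Ma; start of Pleistocene = 2.58 Ma.
Gap = 5.333 − 2.58 = 2.753 Myr.
Epochs wholly inside 5.333–2.58 Ma: Pliocene (5.333–2.58).

2.753 million years; Pliocene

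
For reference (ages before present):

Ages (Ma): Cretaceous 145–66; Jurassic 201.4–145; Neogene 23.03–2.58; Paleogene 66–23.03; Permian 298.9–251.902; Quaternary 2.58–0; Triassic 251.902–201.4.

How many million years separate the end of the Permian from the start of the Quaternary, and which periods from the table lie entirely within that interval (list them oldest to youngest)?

The Permian closes at 251.902 Ma and the Quaternary opens at 2.58 Ma, so the interval is 251.902 − 2.58 = 249.322 Myr.
A period fits inside if it starts at or after 251.902 Ma and ends at or before 2.58 Ma; oldest first that gives Triassic, Jurassic, Cretaceous, Paleogene, Neogene.

249.322 million years; Triassic, Jurassic, Cretaceous, Paleogene, Neogene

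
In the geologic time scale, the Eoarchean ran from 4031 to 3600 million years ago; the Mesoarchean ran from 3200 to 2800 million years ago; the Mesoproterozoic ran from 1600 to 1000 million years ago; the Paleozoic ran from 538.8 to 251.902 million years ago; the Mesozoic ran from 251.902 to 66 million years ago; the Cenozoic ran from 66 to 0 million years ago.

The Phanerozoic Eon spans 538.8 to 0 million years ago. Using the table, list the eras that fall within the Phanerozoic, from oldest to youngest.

Eras with both bounds inside 538.8–0 Ma: Paleozoic (538.8–251.902), Mesozoic (251.902–66), Cenozoic (66–0).

Paleozoic, Mesozoic, Cenozoic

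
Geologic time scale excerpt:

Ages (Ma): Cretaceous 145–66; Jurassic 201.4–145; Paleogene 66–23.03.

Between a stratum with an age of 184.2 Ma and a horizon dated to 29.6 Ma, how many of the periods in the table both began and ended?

1

The older date is 184.2 Ma and the younger is 29.6 Ma.
Periods with start < 184.2 and end > 29.6 Ma: Cretaceous (145–66).
That is 1 complete period.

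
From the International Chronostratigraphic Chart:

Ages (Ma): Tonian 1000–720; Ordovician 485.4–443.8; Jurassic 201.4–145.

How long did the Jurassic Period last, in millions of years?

56.4 million years

201.4 − 145 = 56.4 million years.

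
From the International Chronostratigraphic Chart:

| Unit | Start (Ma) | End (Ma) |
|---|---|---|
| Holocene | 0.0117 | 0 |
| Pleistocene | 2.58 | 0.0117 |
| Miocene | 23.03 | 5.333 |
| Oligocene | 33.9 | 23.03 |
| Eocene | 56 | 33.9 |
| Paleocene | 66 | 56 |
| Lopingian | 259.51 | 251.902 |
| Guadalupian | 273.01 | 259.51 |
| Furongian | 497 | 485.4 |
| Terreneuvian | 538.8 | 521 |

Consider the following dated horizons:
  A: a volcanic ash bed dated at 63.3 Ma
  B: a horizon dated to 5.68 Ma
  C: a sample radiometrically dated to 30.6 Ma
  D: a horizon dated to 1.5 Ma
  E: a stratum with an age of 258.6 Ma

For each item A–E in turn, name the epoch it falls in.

A: 63.3 Ma lies in 66–56 Ma, so Paleocene.
B: 5.68 Ma lies in 23.03–5.333 Ma, so Miocene.
C: 30.6 Ma lies in 33.9–23.03 Ma, so Oligocene.
D: 1.5 Ma lies in 2.58–0.0117 Ma, so Pleistocene.
E: 258.6 Ma lies in 259.51–251.902 Ma, so Lopingian.

A — Paleocene; B — Miocene; C — Oligocene; D — Pleistocene; E — Lopingian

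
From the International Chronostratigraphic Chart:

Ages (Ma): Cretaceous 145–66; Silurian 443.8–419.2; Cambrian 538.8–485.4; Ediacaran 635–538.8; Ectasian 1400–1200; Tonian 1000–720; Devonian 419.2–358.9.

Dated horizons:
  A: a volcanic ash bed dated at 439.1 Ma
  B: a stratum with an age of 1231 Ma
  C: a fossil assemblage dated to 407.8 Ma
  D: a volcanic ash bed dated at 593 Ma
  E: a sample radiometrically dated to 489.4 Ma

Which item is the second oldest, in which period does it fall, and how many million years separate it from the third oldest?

Larger Ma means older, so oldest first: B 1231 > D 593 > E 489.4 > A 439.1 > C 407.8.
Counting 2 along gives D (593 Ma); the excerpt puts that inside the Ediacaran, 635–538.8 Ma.
Next in line is E (489.4 Ma), and 593 − 489.4 = 103.6 Myr.

D, in the Ediacaran; 103.6 million years to E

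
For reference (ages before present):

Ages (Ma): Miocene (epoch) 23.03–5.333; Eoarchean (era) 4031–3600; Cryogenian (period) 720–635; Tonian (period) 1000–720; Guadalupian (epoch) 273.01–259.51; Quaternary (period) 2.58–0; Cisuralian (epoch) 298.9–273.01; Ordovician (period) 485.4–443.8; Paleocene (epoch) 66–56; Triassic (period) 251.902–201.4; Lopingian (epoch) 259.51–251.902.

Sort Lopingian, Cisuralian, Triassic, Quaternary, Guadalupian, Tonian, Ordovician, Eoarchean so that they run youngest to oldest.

Quaternary, Triassic, Lopingian, Guadalupian, Cisuralian, Ordovician, Tonian, Eoarchean

Sorting by start age (ascending Ma, since larger Ma = older): Quaternary start 2.58, Triassic start 251.902, Lopingian start 259.51, Guadalupian start 273.01, Cisuralian start 298.9, Ordovician start 485.4, Tonian start 1000, Eoarchean start 4031.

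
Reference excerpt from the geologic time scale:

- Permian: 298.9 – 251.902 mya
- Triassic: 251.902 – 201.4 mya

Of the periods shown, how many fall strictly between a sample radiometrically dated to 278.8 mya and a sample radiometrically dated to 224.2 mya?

Checking each listed span, none has both start < 278.8 Ma and end > 224.2 Ma — every period straddles one of the two dates or lies outside them — so the count is 0.

0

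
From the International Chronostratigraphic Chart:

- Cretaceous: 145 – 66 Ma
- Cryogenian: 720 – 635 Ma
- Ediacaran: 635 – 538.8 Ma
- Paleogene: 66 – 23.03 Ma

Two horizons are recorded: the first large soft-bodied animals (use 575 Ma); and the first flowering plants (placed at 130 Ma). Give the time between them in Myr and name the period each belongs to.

Elapsed time: 575 − 130 = 445 Myr.
575 Ma lies within 635–538.8 Ma: Ediacaran.
130 Ma lies within 145–66 Ma: Cretaceous.

445 million years apart; the first in the Ediacaran, the second in the Cretaceous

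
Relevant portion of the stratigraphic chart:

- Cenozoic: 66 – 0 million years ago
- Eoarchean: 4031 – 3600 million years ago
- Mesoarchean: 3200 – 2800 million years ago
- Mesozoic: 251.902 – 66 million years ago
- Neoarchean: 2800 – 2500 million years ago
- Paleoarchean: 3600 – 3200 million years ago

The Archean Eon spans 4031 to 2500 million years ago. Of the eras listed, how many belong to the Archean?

Eras inside 4031–2500 Ma: Eoarchean, Paleoarchean, Mesoarchean, Neoarchean — 4 in total.

4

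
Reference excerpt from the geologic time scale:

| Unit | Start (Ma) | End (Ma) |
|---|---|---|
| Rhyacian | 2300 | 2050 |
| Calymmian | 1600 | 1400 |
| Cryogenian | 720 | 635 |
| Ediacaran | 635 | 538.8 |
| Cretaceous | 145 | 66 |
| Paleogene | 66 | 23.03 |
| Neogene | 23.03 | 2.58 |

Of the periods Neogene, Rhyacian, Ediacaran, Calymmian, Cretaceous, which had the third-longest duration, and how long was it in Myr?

Ediacaran, 96.2 million years

Durations: Neogene 20.45; Rhyacian 250; Ediacaran 96.2; Calymmian 200; Cretaceous 79 Myr.
Sorted longest-first: Rhyacian (250), Calymmian (200), Ediacaran (96.2), Cretaceous (79), Neogene (20.45).
The third longest is Ediacaran at 96.2 Myr.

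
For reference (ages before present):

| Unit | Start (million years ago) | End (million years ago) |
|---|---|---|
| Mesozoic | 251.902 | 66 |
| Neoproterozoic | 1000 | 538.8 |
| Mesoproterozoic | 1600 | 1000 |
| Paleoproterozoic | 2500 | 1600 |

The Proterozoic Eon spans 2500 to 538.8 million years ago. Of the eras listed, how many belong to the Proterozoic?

Eras inside 2500–538.8 Ma: Paleoproterozoic, Mesoproterozoic, Neoproterozoic — 3 in total.

3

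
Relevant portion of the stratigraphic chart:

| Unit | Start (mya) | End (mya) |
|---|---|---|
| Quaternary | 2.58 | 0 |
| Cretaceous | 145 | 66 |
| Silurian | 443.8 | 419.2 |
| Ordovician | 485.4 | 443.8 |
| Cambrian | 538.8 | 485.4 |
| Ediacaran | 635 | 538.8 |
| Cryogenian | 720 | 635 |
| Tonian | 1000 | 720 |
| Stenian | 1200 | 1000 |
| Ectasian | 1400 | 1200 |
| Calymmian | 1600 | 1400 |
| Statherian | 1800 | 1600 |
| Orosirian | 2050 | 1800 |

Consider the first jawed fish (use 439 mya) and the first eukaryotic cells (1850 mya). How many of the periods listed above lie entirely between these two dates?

9

1850 Ma sits inside the Orosirian (2050–1800) and 439 Ma inside the Silurian (443.8–419.2); neither of those is wholly between the two dates.
The listed periods lying completely between them are Statherian, Calymmian, Ectasian, Stenian, Tonian, Cryogenian, Ediacaran, Cambrian, Ordovician — 9 in all.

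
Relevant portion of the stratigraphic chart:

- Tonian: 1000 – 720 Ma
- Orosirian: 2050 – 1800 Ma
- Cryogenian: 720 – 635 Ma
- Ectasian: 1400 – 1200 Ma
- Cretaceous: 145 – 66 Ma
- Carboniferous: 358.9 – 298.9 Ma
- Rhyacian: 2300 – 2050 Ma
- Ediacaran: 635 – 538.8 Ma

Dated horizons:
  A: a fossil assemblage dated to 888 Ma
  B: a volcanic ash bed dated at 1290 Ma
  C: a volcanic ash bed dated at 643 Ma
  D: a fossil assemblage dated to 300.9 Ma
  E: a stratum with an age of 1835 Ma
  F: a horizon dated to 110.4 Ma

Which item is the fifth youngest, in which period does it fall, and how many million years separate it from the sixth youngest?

B, in the Ectasian; 545 million years to E

Smaller Ma means younger, so youngest first: F 110.4 < D 300.9 < C 643 < A 888 < B 1290 < E 1835.
Counting 5 along gives B (1290 Ma); the excerpt puts that inside the Ectasian, 1400–1200 Ma.
Next in line is E (1835 Ma), and 1835 − 1290 = 545 Myr.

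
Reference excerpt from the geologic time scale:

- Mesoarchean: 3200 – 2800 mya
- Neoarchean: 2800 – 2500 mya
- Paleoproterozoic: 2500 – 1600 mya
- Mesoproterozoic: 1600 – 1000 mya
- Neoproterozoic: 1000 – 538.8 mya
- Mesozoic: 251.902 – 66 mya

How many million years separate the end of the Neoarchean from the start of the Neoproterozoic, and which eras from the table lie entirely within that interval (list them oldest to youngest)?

1500 million years; Paleoproterozoic, Mesoproterozoic

The Neoarchean closes at 2500 Ma and the Neoproterozoic opens at 1000 Ma, so the interval is 2500 − 1000 = 1500 Myr.
An era fits inside if it starts at or after 2500 Ma and ends at or before 1000 Ma; oldest first that gives Paleoproterozoic, Mesoproterozoic.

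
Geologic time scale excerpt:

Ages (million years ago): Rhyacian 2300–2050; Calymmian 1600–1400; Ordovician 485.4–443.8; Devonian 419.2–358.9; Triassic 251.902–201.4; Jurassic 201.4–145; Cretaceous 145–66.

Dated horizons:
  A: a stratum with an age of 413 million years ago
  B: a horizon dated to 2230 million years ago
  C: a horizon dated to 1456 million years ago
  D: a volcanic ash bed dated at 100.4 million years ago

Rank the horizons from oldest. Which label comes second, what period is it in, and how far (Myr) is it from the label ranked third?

Sorted oldest-first by Ma: B (2230), C (1456), A (413), D (100.4).
The second oldest is C at 1456 Ma, which lies in 1600–1400 Ma: the Calymmian.
The third oldest is A at 413 Ma; separation = |1456 − 413| = 1043 Myr.

C, in the Calymmian; 1043 million years to A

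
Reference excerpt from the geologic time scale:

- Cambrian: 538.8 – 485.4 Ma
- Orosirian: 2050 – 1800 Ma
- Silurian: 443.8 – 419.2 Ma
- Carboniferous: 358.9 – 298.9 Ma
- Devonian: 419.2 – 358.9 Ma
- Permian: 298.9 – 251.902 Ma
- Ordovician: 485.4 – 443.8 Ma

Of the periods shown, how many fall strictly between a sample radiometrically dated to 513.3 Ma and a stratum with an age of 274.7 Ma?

4

513.3 Ma sits inside the Cambrian (538.8–485.4) and 274.7 Ma inside the Permian (298.9–251.902); neither of those is wholly between the two dates.
The listed periods lying completely between them are Ordovician, Silurian, Devonian, Carboniferous — 4 in all.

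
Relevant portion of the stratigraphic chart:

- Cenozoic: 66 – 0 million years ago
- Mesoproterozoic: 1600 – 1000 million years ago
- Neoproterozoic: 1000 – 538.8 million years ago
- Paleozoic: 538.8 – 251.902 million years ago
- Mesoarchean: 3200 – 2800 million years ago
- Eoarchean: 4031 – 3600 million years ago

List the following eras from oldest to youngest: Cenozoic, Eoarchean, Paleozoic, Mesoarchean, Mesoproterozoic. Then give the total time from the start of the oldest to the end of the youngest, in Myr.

From the excerpt: Cenozoic 66–0; Eoarchean 4031–3600; Paleozoic 538.8–251.902; Mesoarchean 3200–2800; Mesoproterozoic 1600–1000 (Ma).
Larger Ma is earlier, so the oldest is Eoarchean and the youngest is Cenozoic; oldest to youngest: Eoarchean, Mesoarchean, Mesoproterozoic, Paleozoic, Cenozoic.
Oldest start 4031 minus youngest end 0 gives 4031 Myr overall.

Eoarchean, Mesoarchean, Mesoproterozoic, Paleozoic, Cenozoic; total span 4031 Myr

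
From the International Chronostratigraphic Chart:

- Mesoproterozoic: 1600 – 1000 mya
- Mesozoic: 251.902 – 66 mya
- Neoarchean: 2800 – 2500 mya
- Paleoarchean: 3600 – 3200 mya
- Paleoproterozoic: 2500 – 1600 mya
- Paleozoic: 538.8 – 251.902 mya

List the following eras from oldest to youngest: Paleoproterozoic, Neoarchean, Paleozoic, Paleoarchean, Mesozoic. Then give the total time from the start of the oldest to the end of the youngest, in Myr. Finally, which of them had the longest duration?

Start ages (Ma): Paleoarchean 3600, Neoarchean 2800, Paleoproterozoic 2500, Paleozoic 538.8, Mesozoic 251.902.
Ordered oldest to youngest: Paleoarchean, Neoarchean, Paleoproterozoic, Paleozoic, Mesozoic.
Span = 3600 − 66 = 3534 Myr.
Durations: Neoarchean 300, Paleoproterozoic 900, Paleoarchean 400, Mesozoic 185.902, Paleozoic 286.898 → longest is Paleoproterozoic (900 Myr).

Paleoarchean, Neoarchean, Paleoproterozoic, Paleozoic, Mesozoic; total span 3534 Myr; longest is Paleoproterozoic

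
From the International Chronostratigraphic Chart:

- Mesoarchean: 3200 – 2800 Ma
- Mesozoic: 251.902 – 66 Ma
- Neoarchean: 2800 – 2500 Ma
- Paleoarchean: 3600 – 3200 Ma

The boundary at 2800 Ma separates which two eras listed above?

The Mesoarchean ends at 2800 Ma and the Neoarchean begins at 2800 Ma, so they share that boundary.

Mesoarchean and Neoarchean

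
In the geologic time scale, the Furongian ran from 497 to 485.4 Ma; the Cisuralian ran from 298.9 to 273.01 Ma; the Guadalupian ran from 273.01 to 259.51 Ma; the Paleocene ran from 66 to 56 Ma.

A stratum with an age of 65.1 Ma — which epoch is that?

65.1 Ma lies between 66 and 56 Ma, so it falls in the Paleocene.

Paleocene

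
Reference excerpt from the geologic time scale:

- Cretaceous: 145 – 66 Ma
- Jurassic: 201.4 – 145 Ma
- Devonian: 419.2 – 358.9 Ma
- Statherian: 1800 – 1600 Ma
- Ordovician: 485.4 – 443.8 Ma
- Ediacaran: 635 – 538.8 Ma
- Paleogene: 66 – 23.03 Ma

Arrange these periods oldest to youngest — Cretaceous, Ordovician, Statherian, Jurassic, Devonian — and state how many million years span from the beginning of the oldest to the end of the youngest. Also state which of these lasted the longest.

Statherian → Ordovician → Devonian → Jurassic → Cretaceous; total span 1734 Myr; longest is Statherian

From the excerpt: Cretaceous 145–66; Ordovician 485.4–443.8; Statherian 1800–1600; Jurassic 201.4–145; Devonian 419.2–358.9 (Ma).
Larger Ma is earlier, so the oldest is Statherian and the youngest is Cretaceous; oldest to youngest: Statherian, Ordovician, Devonian, Jurassic, Cretaceous.
Oldest start 1800 minus youngest end 66 gives 1734 Myr overall.
Individual lengths (start − end): Jurassic 56.4; Ordovician 41.6; Cretaceous 79; Statherian 200; Devonian 60.3. The largest is Statherian at 200 Myr.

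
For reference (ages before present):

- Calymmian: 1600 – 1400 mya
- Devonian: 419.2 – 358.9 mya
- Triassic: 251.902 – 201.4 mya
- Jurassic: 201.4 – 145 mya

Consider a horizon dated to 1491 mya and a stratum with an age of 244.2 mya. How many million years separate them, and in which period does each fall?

1246.8 million years apart; the first in the Calymmian, the second in the Triassic

Elapsed time: 1491 − 244.2 = 1246.8 Myr.
1491 Ma lies within 1600–1400 Ma: Calymmian.
244.2 Ma lies within 251.902–201.4 Ma: Triassic.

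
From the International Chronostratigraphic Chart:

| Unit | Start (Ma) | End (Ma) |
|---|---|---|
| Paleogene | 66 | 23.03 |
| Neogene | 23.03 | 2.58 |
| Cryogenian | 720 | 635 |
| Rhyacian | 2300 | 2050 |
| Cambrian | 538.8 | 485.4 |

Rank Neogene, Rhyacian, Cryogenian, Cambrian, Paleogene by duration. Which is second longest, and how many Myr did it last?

Cryogenian, 85 million years

Durations: Neogene 20.45; Rhyacian 250; Cryogenian 85; Cambrian 53.4; Paleogene 42.97 Myr.
Sorted longest-first: Rhyacian (250), Cryogenian (85), Cambrian (53.4), Paleogene (42.97), Neogene (20.45).
The second longest is Cryogenian at 85 Myr.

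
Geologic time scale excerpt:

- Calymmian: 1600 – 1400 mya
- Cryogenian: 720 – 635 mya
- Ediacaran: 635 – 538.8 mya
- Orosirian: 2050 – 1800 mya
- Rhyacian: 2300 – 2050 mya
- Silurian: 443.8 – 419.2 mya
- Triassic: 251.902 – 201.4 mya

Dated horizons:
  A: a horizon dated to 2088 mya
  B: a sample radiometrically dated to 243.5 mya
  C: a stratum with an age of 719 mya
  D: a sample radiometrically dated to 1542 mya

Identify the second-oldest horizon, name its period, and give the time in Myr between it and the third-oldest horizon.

Sorted oldest-first by Ma: A (2088), D (1542), C (719), B (243.5).
The second oldest is D at 1542 Ma, which lies in 1600–1400 Ma: the Calymmian.
The third oldest is C at 719 Ma; separation = |1542 − 719| = 823 Myr.

D, in the Calymmian; 823 million years to C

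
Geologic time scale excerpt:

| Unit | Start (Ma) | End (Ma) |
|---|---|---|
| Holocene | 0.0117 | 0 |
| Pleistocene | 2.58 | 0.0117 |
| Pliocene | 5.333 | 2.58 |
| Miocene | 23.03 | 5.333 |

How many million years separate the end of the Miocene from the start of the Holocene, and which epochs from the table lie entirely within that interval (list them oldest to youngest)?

5.3213 million years; Pliocene, Pleistocene

The Miocene closes at 5.333 Ma and the Holocene opens at 0.0117 Ma, so the interval is 5.333 − 0.0117 = 5.3213 Myr.
An epoch fits inside if it starts at or after 5.333 Ma and ends at or before 0.0117 Ma; oldest first that gives Pliocene, Pleistocene.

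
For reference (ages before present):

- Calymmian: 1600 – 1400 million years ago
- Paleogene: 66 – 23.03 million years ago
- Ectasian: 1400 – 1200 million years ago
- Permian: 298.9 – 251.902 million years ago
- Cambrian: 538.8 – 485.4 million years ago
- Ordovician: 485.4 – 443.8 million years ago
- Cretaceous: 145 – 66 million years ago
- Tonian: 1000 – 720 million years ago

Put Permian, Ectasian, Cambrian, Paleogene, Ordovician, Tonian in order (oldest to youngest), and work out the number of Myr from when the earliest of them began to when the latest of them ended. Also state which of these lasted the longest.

From the excerpt: Permian 298.9–251.902; Ectasian 1400–1200; Cambrian 538.8–485.4; Paleogene 66–23.03; Ordovician 485.4–443.8; Tonian 1000–720 (Ma).
Larger Ma is earlier, so the oldest is Ectasian and the youngest is Paleogene; oldest to youngest: Ectasian, Tonian, Cambrian, Ordovician, Permian, Paleogene.
Oldest start 1400 minus youngest end 23.03 gives 1376.97 Myr overall.
Individual lengths (start − end): Ectasian 200; Cambrian 53.4; Ordovician 41.6; Tonian 280; Permian 46.998; Paleogene 42.97. The largest is Tonian at 280 Myr.

Ectasian, Tonian, Cambrian, Ordovician, Permian, Paleogene; total span 1376.97 Myr; longest is Tonian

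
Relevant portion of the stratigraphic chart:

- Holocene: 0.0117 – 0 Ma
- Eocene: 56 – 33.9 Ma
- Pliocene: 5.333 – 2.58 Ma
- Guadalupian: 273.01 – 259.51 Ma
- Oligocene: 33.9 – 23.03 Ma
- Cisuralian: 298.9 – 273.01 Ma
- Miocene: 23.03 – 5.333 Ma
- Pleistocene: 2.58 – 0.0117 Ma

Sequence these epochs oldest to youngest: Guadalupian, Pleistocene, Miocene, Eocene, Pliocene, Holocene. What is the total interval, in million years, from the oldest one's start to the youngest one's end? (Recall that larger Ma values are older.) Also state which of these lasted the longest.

Start ages (Ma): Guadalupian 273.01, Eocene 56, Miocene 23.03, Pliocene 5.333, Pleistocene 2.58, Holocene 0.0117.
Ordered oldest to youngest: Guadalupian, Eocene, Miocene, Pliocene, Pleistocene, Holocene.
Span = 273.01 − 0 = 273.01 Myr.
Durations: Guadalupian 13.5, Eocene 22.1, Holocene 0.0117, Pliocene 2.753, Pleistocene 2.5683, Miocene 17.697 → longest is Eocene (22.1 Myr).

Guadalupian → Eocene → Miocene → Pliocene → Pleistocene → Holocene; total span 273.01 Myr; longest is Eocene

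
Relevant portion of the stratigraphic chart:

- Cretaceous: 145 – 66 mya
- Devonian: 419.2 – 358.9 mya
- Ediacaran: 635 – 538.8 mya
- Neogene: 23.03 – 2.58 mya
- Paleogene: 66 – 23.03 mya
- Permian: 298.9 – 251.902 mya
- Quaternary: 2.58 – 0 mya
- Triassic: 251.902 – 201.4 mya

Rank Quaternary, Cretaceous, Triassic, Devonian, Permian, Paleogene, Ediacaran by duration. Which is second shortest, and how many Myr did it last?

Durations: Quaternary 2.58; Cretaceous 79; Triassic 50.502; Devonian 60.3; Permian 46.998; Paleogene 42.97; Ediacaran 96.2 Myr.
Sorted shortest-first: Quaternary (2.58), Paleogene (42.97), Permian (46.998), Triassic (50.502), Devonian (60.3), Cretaceous (79), Ediacaran (96.2).
The second shortest is Paleogene at 42.97 Myr.

Paleogene, 42.97 million years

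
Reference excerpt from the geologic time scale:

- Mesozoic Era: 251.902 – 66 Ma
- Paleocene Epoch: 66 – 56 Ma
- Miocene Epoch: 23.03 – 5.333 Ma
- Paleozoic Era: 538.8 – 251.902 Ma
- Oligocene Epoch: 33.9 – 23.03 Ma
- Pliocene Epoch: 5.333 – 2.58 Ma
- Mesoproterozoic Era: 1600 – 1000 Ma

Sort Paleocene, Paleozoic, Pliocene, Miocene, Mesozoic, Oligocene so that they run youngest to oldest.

Pliocene, Miocene, Oligocene, Paleocene, Mesozoic, Paleozoic

Read off each span (Ma): Paleocene 66–56; Paleozoic 538.8–251.902; Pliocene 5.333–2.58; Miocene 23.03–5.333; Mesozoic 251.902–66; Oligocene 33.9–23.03.
Larger Ma is older, so oldest→youngest is Paleozoic, Mesozoic, Paleocene, Oligocene, Miocene, Pliocene; reverse it for youngest→oldest.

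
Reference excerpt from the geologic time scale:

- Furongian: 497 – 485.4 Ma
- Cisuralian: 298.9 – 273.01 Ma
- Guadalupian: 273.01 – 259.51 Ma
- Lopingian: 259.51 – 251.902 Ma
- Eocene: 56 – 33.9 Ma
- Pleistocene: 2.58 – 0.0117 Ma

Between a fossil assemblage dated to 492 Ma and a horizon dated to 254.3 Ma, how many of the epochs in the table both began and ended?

492 Ma sits inside the Furongian (497–485.4) and 254.3 Ma inside the Lopingian (259.51–251.902); neither of those is wholly between the two dates.
The listed epochs lying completely between them are Cisuralian, Guadalupian — 2 in all.

2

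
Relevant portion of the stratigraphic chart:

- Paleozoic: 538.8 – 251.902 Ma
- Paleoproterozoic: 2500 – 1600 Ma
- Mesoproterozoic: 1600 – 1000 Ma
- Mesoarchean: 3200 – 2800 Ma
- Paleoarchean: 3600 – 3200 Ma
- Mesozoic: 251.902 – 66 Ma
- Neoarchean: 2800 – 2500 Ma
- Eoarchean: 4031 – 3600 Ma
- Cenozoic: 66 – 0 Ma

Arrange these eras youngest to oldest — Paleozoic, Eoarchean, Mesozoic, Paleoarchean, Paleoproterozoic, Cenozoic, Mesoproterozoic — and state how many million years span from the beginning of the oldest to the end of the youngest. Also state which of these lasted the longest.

Cenozoic, Mesozoic, Paleozoic, Mesoproterozoic, Paleoproterozoic, Paleoarchean, Eoarchean; total span 4031 Myr; longest is Paleoproterozoic

Start ages (Ma): Eoarchean 4031, Paleoarchean 3600, Paleoproterozoic 2500, Mesoproterozoic 1600, Paleozoic 538.8, Mesozoic 251.902, Cenozoic 66.
Ordered youngest to oldest: Cenozoic, Mesozoic, Paleozoic, Mesoproterozoic, Paleoproterozoic, Paleoarchean, Eoarchean.
Span = 4031 − 0 = 4031 Myr.
Durations: Mesozoic 185.902, Paleoproterozoic 900, Eoarchean 431, Mesoproterozoic 600, Cenozoic 66, Paleoarchean 400, Paleozoic 286.898 → longest is Paleoproterozoic (900 Myr).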